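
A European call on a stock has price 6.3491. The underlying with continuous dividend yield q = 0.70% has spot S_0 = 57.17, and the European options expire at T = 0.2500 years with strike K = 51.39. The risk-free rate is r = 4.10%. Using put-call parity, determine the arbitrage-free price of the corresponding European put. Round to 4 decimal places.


Answer: Put price = 0.1450

Derivation:
Put-call parity: C - P = S_0 * exp(-qT) - K * exp(-rT).
S_0 * exp(-qT) = 57.1700 * 0.99825153 = 57.07003999
K * exp(-rT) = 51.3900 * 0.98980235 = 50.86594288
P = C - S*exp(-qT) + K*exp(-rT)
P = 6.3491 - 57.07003999 + 50.86594288 = 0.1450


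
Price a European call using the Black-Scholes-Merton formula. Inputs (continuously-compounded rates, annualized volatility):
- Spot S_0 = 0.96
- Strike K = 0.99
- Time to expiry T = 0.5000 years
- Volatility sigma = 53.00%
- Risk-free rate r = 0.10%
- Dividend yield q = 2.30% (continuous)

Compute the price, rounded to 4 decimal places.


Answer: Price = 0.1247

Derivation:
d1 = (ln(S/K) + (r - q + 0.5*sigma^2) * T) / (sigma * sqrt(T)) = 0.07592283
d2 = d1 - sigma * sqrt(T) = -0.29884376
exp(-rT) = 0.99950012; exp(-qT) = 0.98856587
C = S_0 * exp(-qT) * N(d1) - K * exp(-rT) * N(d2)
N(d1) = 0.53025975; N(d2) = 0.38252963
C = 0.9600 * 0.98856587 * 0.53025975 - 0.9900 * 0.99950012 * 0.38252963 = 0.1247


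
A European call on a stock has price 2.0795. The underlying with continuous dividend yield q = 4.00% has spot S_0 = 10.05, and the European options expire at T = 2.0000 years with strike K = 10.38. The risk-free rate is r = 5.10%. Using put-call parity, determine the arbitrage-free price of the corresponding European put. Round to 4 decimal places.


Put-call parity: C - P = S_0 * exp(-qT) - K * exp(-rT).
S_0 * exp(-qT) = 10.0500 * 0.92311635 = 9.27731928
K * exp(-rT) = 10.3800 * 0.90302955 = 9.37344675
P = C - S*exp(-qT) + K*exp(-rT)
P = 2.0795 - 9.27731928 + 9.37344675 = 2.1756

Answer: Put price = 2.1756


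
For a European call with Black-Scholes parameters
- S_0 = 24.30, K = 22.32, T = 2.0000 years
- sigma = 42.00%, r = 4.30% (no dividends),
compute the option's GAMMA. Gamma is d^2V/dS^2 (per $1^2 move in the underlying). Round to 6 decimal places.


d1 = 0.5848668965; d2 = -0.0091027997
phi(d1) = 0.3362255123; exp(-qT) = 1.0000000000; exp(-rT) = 0.9175942312
Gamma = exp(-qT) * phi(d1) / (S * sigma * sqrt(T)) = 1.0000000000 * 0.3362255123 / (24.3000 * 0.4200 * 1.4142135624) = 0.023295

Answer: Gamma = 0.023295


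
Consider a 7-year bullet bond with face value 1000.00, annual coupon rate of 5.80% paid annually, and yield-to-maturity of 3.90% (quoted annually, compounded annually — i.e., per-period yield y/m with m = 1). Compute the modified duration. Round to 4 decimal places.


Coupon per period c = face * coupon_rate / m = 58.000000
Periods per year m = 1; per-period yield y/m = 0.039000
Number of cashflows N = 7
Cashflows (t years, CF_t, discount factor 1/(1+y/m)^(m*t), PV):
  t = 1.0000: CF_t = 58.000000, DF = 0.962464, PV = 55.822907
  t = 2.0000: CF_t = 58.000000, DF = 0.926337, PV = 53.727533
  t = 3.0000: CF_t = 58.000000, DF = 0.891566, PV = 51.710811
  t = 4.0000: CF_t = 58.000000, DF = 0.858100, PV = 49.769789
  t = 5.0000: CF_t = 58.000000, DF = 0.825890, PV = 47.901626
  t = 6.0000: CF_t = 58.000000, DF = 0.794889, PV = 46.103586
  t = 7.0000: CF_t = 1058.000000, DF = 0.765052, PV = 809.425412
Price P = sum_t PV_t = 1114.461664
First compute Macaulay numerator sum_t t * PV_t:
  t * PV_t at t = 1.0000: 55.822907
  t * PV_t at t = 2.0000: 107.455066
  t * PV_t at t = 3.0000: 155.132434
  t * PV_t at t = 4.0000: 199.079158
  t * PV_t at t = 5.0000: 239.508130
  t * PV_t at t = 6.0000: 276.621517
  t * PV_t at t = 7.0000: 5665.977881
Macaulay duration D = 6699.597092 / 1114.461664 = 6.011510
Modified duration = D / (1 + y/m) = 6.011510 / (1 + 0.039000) = 5.785861

Answer: Modified duration = 5.7859


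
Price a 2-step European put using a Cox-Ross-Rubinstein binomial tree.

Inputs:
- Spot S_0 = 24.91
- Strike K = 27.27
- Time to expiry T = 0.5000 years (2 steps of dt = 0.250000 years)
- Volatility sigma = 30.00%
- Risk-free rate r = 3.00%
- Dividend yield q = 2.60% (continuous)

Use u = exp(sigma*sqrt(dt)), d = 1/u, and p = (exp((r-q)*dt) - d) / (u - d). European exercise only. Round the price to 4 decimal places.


dt = T/N = 0.250000
u = exp(sigma*sqrt(dt)) = 1.161834; d = 1/u = 0.860708
p = (exp((r-q)*dt) - d) / (u - d) = 0.465893
Discount per step: exp(-r*dt) = 0.992528
Stock lattice S(k, i) with i counting down-moves:
  k=0: S(0,0) = 24.9100
  k=1: S(1,0) = 28.9413; S(1,1) = 21.4402
  k=2: S(2,0) = 33.6250; S(2,1) = 24.9100; S(2,2) = 18.4538
Terminal payoffs V(N, i) = max(K - S_T, 0):
  V(2,0) = 0.000000; V(2,1) = 2.360000; V(2,2) = 8.816218
Backward induction: V(k, i) = exp(-r*dt) * [p * V(k+1, i) + (1-p) * V(k+1, i+1)].
  V(1,0) = exp(-r*dt) * [p*0.000000 + (1-p)*2.360000] = 1.251075
  V(1,1) = exp(-r*dt) * [p*2.360000 + (1-p)*8.816218] = 5.764914
  V(0,0) = exp(-r*dt) * [p*1.251075 + (1-p)*5.764914] = 3.634588

Answer: Price = V(0,0) = 3.6346


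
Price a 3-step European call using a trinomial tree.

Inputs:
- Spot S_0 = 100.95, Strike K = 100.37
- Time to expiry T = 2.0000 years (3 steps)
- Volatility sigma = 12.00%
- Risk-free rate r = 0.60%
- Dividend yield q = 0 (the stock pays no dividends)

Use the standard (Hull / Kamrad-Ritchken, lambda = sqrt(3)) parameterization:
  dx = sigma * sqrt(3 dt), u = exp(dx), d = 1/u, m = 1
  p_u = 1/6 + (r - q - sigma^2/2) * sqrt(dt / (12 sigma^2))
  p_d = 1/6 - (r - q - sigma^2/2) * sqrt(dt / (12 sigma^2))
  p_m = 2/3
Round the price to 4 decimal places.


Answer: Price = V(0,0) = 7.1648

Derivation:
dt = T/N = 0.666667; dx = sigma*sqrt(3*dt) = 0.169706
u = exp(dx) = 1.184956; d = 1/u = 0.843913
p_u = 0.164310, p_m = 0.666667, p_d = 0.169024
Discount per step: exp(-r*dt) = 0.996008
Stock lattice S(k, j) with j the centered position index:
  k=0: S(0,+0) = 100.9500
  k=1: S(1,-1) = 85.1930; S(1,+0) = 100.9500; S(1,+1) = 119.6213
  k=2: S(2,-2) = 71.8955; S(2,-1) = 85.1930; S(2,+0) = 100.9500; S(2,+1) = 119.6213; S(2,+2) = 141.7460
  k=3: S(3,-3) = 60.6736; S(3,-2) = 71.8955; S(3,-1) = 85.1930; S(3,+0) = 100.9500; S(3,+1) = 119.6213; S(3,+2) = 141.7460; S(3,+3) = 167.9627
Terminal payoffs V(N, j) = max(S_T - K, 0):
  V(3,-3) = 0.000000; V(3,-2) = 0.000000; V(3,-1) = 0.000000; V(3,+0) = 0.580000; V(3,+1) = 19.251306; V(3,+2) = 41.375982; V(3,+3) = 67.592750
Backward induction: V(k, j) = exp(-r*dt) * [p_u * V(k+1, j+1) + p_m * V(k+1, j) + p_d * V(k+1, j-1)]
  V(2,-2) = exp(-r*dt) * [p_u*0.000000 + p_m*0.000000 + p_d*0.000000] = 0.000000
  V(2,-1) = exp(-r*dt) * [p_u*0.580000 + p_m*0.000000 + p_d*0.000000] = 0.094919
  V(2,+0) = exp(-r*dt) * [p_u*19.251306 + p_m*0.580000 + p_d*0.000000] = 3.535671
  V(2,+1) = exp(-r*dt) * [p_u*41.375982 + p_m*19.251306 + p_d*0.580000] = 19.651946
  V(2,+2) = exp(-r*dt) * [p_u*67.592750 + p_m*41.375982 + p_d*19.251306] = 41.776615
  V(1,-1) = exp(-r*dt) * [p_u*3.535671 + p_m*0.094919 + p_d*0.000000] = 0.641653
  V(1,+0) = exp(-r*dt) * [p_u*19.651946 + p_m*3.535671 + p_d*0.094919] = 5.579798
  V(1,+1) = exp(-r*dt) * [p_u*41.776615 + p_m*19.651946 + p_d*3.535671] = 20.481121
  V(0,+0) = exp(-r*dt) * [p_u*20.481121 + p_m*5.579798 + p_d*0.641653] = 7.164849


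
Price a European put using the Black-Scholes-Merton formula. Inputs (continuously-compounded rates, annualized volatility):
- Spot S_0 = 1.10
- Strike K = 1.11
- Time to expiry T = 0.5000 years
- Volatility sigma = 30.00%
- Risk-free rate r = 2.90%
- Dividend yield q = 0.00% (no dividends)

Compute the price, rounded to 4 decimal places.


Answer: Price = 0.0897

Derivation:
d1 = (ln(S/K) + (r - q + 0.5*sigma^2) * T) / (sigma * sqrt(T)) = 0.13175834
d2 = d1 - sigma * sqrt(T) = -0.08037370
exp(-rT) = 0.98560462; exp(-qT) = 1.00000000
P = K * exp(-rT) * N(-d2) - S_0 * exp(-qT) * N(-d1)
N(-d1) = 0.44758772; N(-d2) = 0.53202998
P = 1.1100 * 0.98560462 * 0.53202998 - 1.1000 * 1.00000000 * 0.44758772 = 0.0897


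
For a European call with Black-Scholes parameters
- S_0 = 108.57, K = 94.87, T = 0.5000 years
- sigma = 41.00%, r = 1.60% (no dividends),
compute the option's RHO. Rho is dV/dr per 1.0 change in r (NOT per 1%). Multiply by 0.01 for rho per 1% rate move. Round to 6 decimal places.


d1 = 0.6378192601; d2 = 0.3479054798
phi(d1) = 0.3255154876; exp(-qT) = 1.0000000000; exp(-rT) = 0.9920319148
N(d2) = 0.6360444151
Rho = K*T*exp(-rT)*N(d2) = 94.8700 * 0.5000 * 0.9920319148 * 0.6360444151 = 29.930364

Answer: Rho = 29.930364


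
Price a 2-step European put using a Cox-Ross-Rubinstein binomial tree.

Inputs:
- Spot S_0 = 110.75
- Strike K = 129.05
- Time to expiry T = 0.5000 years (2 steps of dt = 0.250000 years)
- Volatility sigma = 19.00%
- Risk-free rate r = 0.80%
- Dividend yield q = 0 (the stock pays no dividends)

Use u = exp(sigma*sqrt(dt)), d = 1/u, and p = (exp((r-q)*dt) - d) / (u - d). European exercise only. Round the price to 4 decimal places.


Answer: Price = V(0,0) = 18.9353

Derivation:
dt = T/N = 0.250000
u = exp(sigma*sqrt(dt)) = 1.099659; d = 1/u = 0.909373
p = (exp((r-q)*dt) - d) / (u - d) = 0.486789
Discount per step: exp(-r*dt) = 0.998002
Stock lattice S(k, i) with i counting down-moves:
  k=0: S(0,0) = 110.7500
  k=1: S(1,0) = 121.7872; S(1,1) = 100.7131
  k=2: S(2,0) = 133.9244; S(2,1) = 110.7500; S(2,2) = 91.5857
Terminal payoffs V(N, i) = max(K - S_T, 0):
  V(2,0) = 0.000000; V(2,1) = 18.300000; V(2,2) = 37.464276
Backward induction: V(k, i) = exp(-r*dt) * [p * V(k+1, i) + (1-p) * V(k+1, i+1)].
  V(1,0) = exp(-r*dt) * [p*0.000000 + (1-p)*18.300000] = 9.372999
  V(1,1) = exp(-r*dt) * [p*18.300000 + (1-p)*37.464276] = 28.079105
  V(0,0) = exp(-r*dt) * [p*9.372999 + (1-p)*28.079105] = 18.935273


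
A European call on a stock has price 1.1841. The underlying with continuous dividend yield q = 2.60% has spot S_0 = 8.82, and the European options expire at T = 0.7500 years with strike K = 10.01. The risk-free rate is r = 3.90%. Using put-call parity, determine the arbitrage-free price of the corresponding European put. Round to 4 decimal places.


Put-call parity: C - P = S_0 * exp(-qT) - K * exp(-rT).
S_0 * exp(-qT) = 8.8200 * 0.98068890 = 8.64967606
K * exp(-rT) = 10.0100 * 0.97117364 = 9.72144814
P = C - S*exp(-qT) + K*exp(-rT)
P = 1.1841 - 8.64967606 + 9.72144814 = 2.2559

Answer: Put price = 2.2559


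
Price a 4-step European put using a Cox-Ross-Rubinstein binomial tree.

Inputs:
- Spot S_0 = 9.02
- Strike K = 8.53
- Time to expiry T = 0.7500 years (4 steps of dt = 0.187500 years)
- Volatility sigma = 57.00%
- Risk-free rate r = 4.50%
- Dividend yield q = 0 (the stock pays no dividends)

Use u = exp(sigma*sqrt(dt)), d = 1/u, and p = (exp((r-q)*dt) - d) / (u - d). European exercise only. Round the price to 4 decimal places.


Answer: Price = V(0,0) = 1.2987

Derivation:
dt = T/N = 0.187500
u = exp(sigma*sqrt(dt)) = 1.279945; d = 1/u = 0.781283
p = (exp((r-q)*dt) - d) / (u - d) = 0.455599
Discount per step: exp(-r*dt) = 0.991598
Stock lattice S(k, i) with i counting down-moves:
  k=0: S(0,0) = 9.0200
  k=1: S(1,0) = 11.5451; S(1,1) = 7.0472
  k=2: S(2,0) = 14.7771; S(2,1) = 9.0200; S(2,2) = 5.5058
  k=3: S(3,0) = 18.9139; S(3,1) = 11.5451; S(3,2) = 7.0472; S(3,3) = 4.3016
  k=4: S(4,0) = 24.2087; S(4,1) = 14.7771; S(4,2) = 9.0200; S(4,3) = 5.5058; S(4,4) = 3.3608
Terminal payoffs V(N, i) = max(K - S_T, 0):
  V(4,0) = 0.000000; V(4,1) = 0.000000; V(4,2) = 0.000000; V(4,3) = 3.024157; V(4,4) = 5.169212
Backward induction: V(k, i) = exp(-r*dt) * [p * V(k+1, i) + (1-p) * V(k+1, i+1)].
  V(3,0) = exp(-r*dt) * [p*0.000000 + (1-p)*0.000000] = 0.000000
  V(3,1) = exp(-r*dt) * [p*0.000000 + (1-p)*0.000000] = 0.000000
  V(3,2) = exp(-r*dt) * [p*0.000000 + (1-p)*3.024157] = 1.632522
  V(3,3) = exp(-r*dt) * [p*3.024157 + (1-p)*5.169212] = 4.156707
  V(2,0) = exp(-r*dt) * [p*0.000000 + (1-p)*0.000000] = 0.000000
  V(2,1) = exp(-r*dt) * [p*0.000000 + (1-p)*1.632522] = 0.881279
  V(2,2) = exp(-r*dt) * [p*1.632522 + (1-p)*4.156707] = 2.981429
  V(1,0) = exp(-r*dt) * [p*0.000000 + (1-p)*0.881279] = 0.475738
  V(1,1) = exp(-r*dt) * [p*0.881279 + (1-p)*2.981429] = 2.007592
  V(0,0) = exp(-r*dt) * [p*0.475738 + (1-p)*2.007592] = 1.298677


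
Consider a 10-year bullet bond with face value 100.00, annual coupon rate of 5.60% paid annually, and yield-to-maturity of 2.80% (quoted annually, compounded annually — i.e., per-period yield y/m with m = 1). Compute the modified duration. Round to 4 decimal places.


Answer: Modified duration = 7.9397

Derivation:
Coupon per period c = face * coupon_rate / m = 5.600000
Periods per year m = 1; per-period yield y/m = 0.028000
Number of cashflows N = 10
Cashflows (t years, CF_t, discount factor 1/(1+y/m)^(m*t), PV):
  t = 1.0000: CF_t = 5.600000, DF = 0.972763, PV = 5.447471
  t = 2.0000: CF_t = 5.600000, DF = 0.946267, PV = 5.299096
  t = 3.0000: CF_t = 5.600000, DF = 0.920493, PV = 5.154763
  t = 4.0000: CF_t = 5.600000, DF = 0.895422, PV = 5.014361
  t = 5.0000: CF_t = 5.600000, DF = 0.871033, PV = 4.877783
  t = 6.0000: CF_t = 5.600000, DF = 0.847308, PV = 4.744925
  t = 7.0000: CF_t = 5.600000, DF = 0.824230, PV = 4.615686
  t = 8.0000: CF_t = 5.600000, DF = 0.801780, PV = 4.489967
  t = 9.0000: CF_t = 5.600000, DF = 0.779941, PV = 4.367672
  t = 10.0000: CF_t = 105.600000, DF = 0.758698, PV = 80.118493
Price P = sum_t PV_t = 124.130215
First compute Macaulay numerator sum_t t * PV_t:
  t * PV_t at t = 1.0000: 5.447471
  t * PV_t at t = 2.0000: 10.598192
  t * PV_t at t = 3.0000: 15.464288
  t * PV_t at t = 4.0000: 20.057443
  t * PV_t at t = 5.0000: 24.388914
  t * PV_t at t = 6.0000: 28.469549
  t * PV_t at t = 7.0000: 32.309800
  t * PV_t at t = 8.0000: 35.919733
  t * PV_t at t = 9.0000: 39.309046
  t * PV_t at t = 10.0000: 801.184930
Macaulay duration D = 1013.149365 / 124.130215 = 8.161988
Modified duration = D / (1 + y/m) = 8.161988 / (1 + 0.028000) = 7.939677


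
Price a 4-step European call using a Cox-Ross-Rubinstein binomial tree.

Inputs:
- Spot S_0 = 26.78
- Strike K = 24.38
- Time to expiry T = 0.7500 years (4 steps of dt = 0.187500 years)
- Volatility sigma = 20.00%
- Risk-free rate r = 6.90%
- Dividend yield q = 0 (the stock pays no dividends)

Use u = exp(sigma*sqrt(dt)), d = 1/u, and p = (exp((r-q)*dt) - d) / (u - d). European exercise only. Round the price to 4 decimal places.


Answer: Price = V(0,0) = 4.1830

Derivation:
dt = T/N = 0.187500
u = exp(sigma*sqrt(dt)) = 1.090463; d = 1/u = 0.917042
p = (exp((r-q)*dt) - d) / (u - d) = 0.553449
Discount per step: exp(-r*dt) = 0.987146
Stock lattice S(k, i) with i counting down-moves:
  k=0: S(0,0) = 26.7800
  k=1: S(1,0) = 29.2026; S(1,1) = 24.5584
  k=2: S(2,0) = 31.8444; S(2,1) = 26.7800; S(2,2) = 22.5210
  k=3: S(3,0) = 34.7251; S(3,1) = 29.2026; S(3,2) = 24.5584; S(3,3) = 20.6527
  k=4: S(4,0) = 37.8665; S(4,1) = 31.8444; S(4,2) = 26.7800; S(4,3) = 22.5210; S(4,4) = 18.9394
Terminal payoffs V(N, i) = max(S_T - K, 0):
  V(4,0) = 13.486450; V(4,1) = 7.464364; V(4,2) = 2.400000; V(4,3) = 0.000000; V(4,4) = 0.000000
Backward induction: V(k, i) = exp(-r*dt) * [p * V(k+1, i) + (1-p) * V(k+1, i+1)].
  V(3,0) = exp(-r*dt) * [p*13.486450 + (1-p)*7.464364] = 10.658491
  V(3,1) = exp(-r*dt) * [p*7.464364 + (1-p)*2.400000] = 5.135989
  V(3,2) = exp(-r*dt) * [p*2.400000 + (1-p)*0.000000] = 1.311204
  V(3,3) = exp(-r*dt) * [p*0.000000 + (1-p)*0.000000] = 0.000000
  V(2,0) = exp(-r*dt) * [p*10.658491 + (1-p)*5.135989] = 8.087105
  V(2,1) = exp(-r*dt) * [p*5.135989 + (1-p)*1.311204] = 3.383962
  V(2,2) = exp(-r*dt) * [p*1.311204 + (1-p)*0.000000] = 0.716356
  V(1,0) = exp(-r*dt) * [p*8.087105 + (1-p)*3.383962] = 5.909955
  V(1,1) = exp(-r*dt) * [p*3.383962 + (1-p)*0.716356] = 2.164554
  V(0,0) = exp(-r*dt) * [p*5.909955 + (1-p)*2.164554] = 4.182974


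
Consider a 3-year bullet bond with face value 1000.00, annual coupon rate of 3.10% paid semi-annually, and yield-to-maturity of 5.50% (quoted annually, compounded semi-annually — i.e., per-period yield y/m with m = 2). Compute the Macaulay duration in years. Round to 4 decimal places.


Answer: Macaulay duration = 2.8832 years

Derivation:
Coupon per period c = face * coupon_rate / m = 15.500000
Periods per year m = 2; per-period yield y/m = 0.027500
Number of cashflows N = 6
Cashflows (t years, CF_t, discount factor 1/(1+y/m)^(m*t), PV):
  t = 0.5000: CF_t = 15.500000, DF = 0.973236, PV = 15.085158
  t = 1.0000: CF_t = 15.500000, DF = 0.947188, PV = 14.681419
  t = 1.5000: CF_t = 15.500000, DF = 0.921838, PV = 14.288486
  t = 2.0000: CF_t = 15.500000, DF = 0.897166, PV = 13.906069
  t = 2.5000: CF_t = 15.500000, DF = 0.873154, PV = 13.533887
  t = 3.0000: CF_t = 1015.500000, DF = 0.849785, PV = 862.956580
Price P = sum_t PV_t = 934.451599
Macaulay numerator sum_t t * PV_t:
  t * PV_t at t = 0.5000: 7.542579
  t * PV_t at t = 1.0000: 14.681419
  t * PV_t at t = 1.5000: 21.432729
  t * PV_t at t = 2.0000: 27.812138
  t * PV_t at t = 2.5000: 33.834717
  t * PV_t at t = 3.0000: 2588.869739
Macaulay duration D = (sum_t t * PV_t) / P = 2694.173321 / 934.451599 = 2.883160


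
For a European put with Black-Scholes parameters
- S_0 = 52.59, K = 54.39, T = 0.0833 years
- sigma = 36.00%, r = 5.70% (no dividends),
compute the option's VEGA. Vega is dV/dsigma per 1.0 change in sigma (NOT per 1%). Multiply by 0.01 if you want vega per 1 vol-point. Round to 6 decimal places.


d1 = -0.2262548036; d2 = -0.3301570654
phi(d1) = 0.3888606790; exp(-qT) = 1.0000000000; exp(-rT) = 0.9952631544
Vega = S * exp(-qT) * phi(d1) * sqrt(T) = 52.5900 * 1.0000000000 * 0.3888606790 * 0.2886173938 = 5.902279

Answer: Vega = 5.902279


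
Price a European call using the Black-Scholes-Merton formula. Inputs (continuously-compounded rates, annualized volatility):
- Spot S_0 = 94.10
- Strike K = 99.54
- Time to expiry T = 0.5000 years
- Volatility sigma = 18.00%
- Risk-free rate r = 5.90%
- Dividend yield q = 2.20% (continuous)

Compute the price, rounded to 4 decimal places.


Answer: Price = 3.2348

Derivation:
d1 = (ln(S/K) + (r - q + 0.5*sigma^2) * T) / (sigma * sqrt(T)) = -0.23257156
d2 = d1 - sigma * sqrt(T) = -0.35985078
exp(-rT) = 0.97093088; exp(-qT) = 0.98906028
C = S_0 * exp(-qT) * N(d1) - K * exp(-rT) * N(d2)
N(d1) = 0.40804706; N(d2) = 0.35947936
C = 94.1000 * 0.98906028 * 0.40804706 - 99.5400 * 0.97093088 * 0.35947936 = 3.2348


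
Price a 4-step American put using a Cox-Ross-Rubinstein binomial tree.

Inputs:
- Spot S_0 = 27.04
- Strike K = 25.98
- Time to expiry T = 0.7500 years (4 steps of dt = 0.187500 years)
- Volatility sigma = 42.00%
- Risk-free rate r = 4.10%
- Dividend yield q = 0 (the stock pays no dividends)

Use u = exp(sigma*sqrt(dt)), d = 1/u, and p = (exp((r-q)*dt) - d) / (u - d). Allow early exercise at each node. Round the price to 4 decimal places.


Answer: Price = V(0,0) = 2.8997

Derivation:
dt = T/N = 0.187500
u = exp(sigma*sqrt(dt)) = 1.199453; d = 1/u = 0.833714
p = (exp((r-q)*dt) - d) / (u - d) = 0.475759
Discount per step: exp(-r*dt) = 0.992342
Stock lattice S(k, i) with i counting down-moves:
  k=0: S(0,0) = 27.0400
  k=1: S(1,0) = 32.4332; S(1,1) = 22.5436
  k=2: S(2,0) = 38.9021; S(2,1) = 27.0400; S(2,2) = 18.7949
  k=3: S(3,0) = 46.6612; S(3,1) = 32.4332; S(3,2) = 22.5436; S(3,3) = 15.6696
  k=4: S(4,0) = 55.9679; S(4,1) = 38.9021; S(4,2) = 27.0400; S(4,3) = 18.7949; S(4,4) = 13.0639
Terminal payoffs V(N, i) = max(K - S_T, 0):
  V(4,0) = 0.000000; V(4,1) = 0.000000; V(4,2) = 0.000000; V(4,3) = 7.185081; V(4,4) = 12.916058
Backward induction: V(k, i) = exp(-r*dt) * [p * V(k+1, i) + (1-p) * V(k+1, i+1)]; then take max(V_cont, immediate exercise) for American.
  V(3,0) = exp(-r*dt) * [p*0.000000 + (1-p)*0.000000] = 0.000000; exercise = 0.000000; V(3,0) = max -> 0.000000
  V(3,1) = exp(-r*dt) * [p*0.000000 + (1-p)*0.000000] = 0.000000; exercise = 0.000000; V(3,1) = max -> 0.000000
  V(3,2) = exp(-r*dt) * [p*0.000000 + (1-p)*7.185081] = 3.737871; exercise = 3.436384; V(3,2) = max -> 3.737871
  V(3,3) = exp(-r*dt) * [p*7.185081 + (1-p)*12.916058] = 10.111465; exercise = 10.310420; V(3,3) = max -> 10.310420
  V(2,0) = exp(-r*dt) * [p*0.000000 + (1-p)*0.000000] = 0.000000; exercise = 0.000000; V(2,0) = max -> 0.000000
  V(2,1) = exp(-r*dt) * [p*0.000000 + (1-p)*3.737871] = 1.944540; exercise = 0.000000; V(2,1) = max -> 1.944540
  V(2,2) = exp(-r*dt) * [p*3.737871 + (1-p)*10.310420] = 7.128462; exercise = 7.185081; V(2,2) = max -> 7.185081
  V(1,0) = exp(-r*dt) * [p*0.000000 + (1-p)*1.944540] = 1.011602; exercise = 0.000000; V(1,0) = max -> 1.011602
  V(1,1) = exp(-r*dt) * [p*1.944540 + (1-p)*7.185081] = 4.655918; exercise = 3.436384; V(1,1) = max -> 4.655918
  V(0,0) = exp(-r*dt) * [p*1.011602 + (1-p)*4.655918] = 2.899725; exercise = 0.000000; V(0,0) = max -> 2.899725


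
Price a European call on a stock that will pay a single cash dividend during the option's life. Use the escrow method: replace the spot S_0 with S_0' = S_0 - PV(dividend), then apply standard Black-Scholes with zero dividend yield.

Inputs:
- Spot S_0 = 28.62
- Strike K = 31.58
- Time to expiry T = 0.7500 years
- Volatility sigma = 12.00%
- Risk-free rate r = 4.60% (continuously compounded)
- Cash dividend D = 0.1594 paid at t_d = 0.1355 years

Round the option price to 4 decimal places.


Answer: Price = 0.4610

Derivation:
PV(D) = D * exp(-r * t_d) = 0.1594 * 0.99378638 = 0.15840955
S_0' = S_0 - PV(D) = 28.6200 - 0.15840955 = 28.46159045
d1 = (ln(S_0'/K) + (r + sigma^2/2)*T) / (sigma*sqrt(T)) = -0.61649976
d2 = d1 - sigma*sqrt(T) = -0.72042280
exp(-rT) = 0.96608834
N(d1) = 0.26878237; N(d2) = 0.23563236
C = S_0' * N(d1) - K * exp(-rT) * N(d2) = 28.46159045 * 0.26878237 - 31.5800 * 0.96608834 * 0.23563236 = 0.4610


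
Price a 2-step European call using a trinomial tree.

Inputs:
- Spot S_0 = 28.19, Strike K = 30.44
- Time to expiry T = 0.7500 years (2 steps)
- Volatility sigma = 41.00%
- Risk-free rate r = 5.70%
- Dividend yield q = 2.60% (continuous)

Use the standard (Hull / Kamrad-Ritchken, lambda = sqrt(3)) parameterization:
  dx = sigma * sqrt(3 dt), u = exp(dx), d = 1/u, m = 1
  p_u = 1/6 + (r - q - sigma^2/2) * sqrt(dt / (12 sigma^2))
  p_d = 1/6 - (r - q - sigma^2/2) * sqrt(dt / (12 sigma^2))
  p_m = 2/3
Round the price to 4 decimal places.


dt = T/N = 0.375000; dx = sigma*sqrt(3*dt) = 0.434871
u = exp(dx) = 1.544763; d = 1/u = 0.647348
p_u = 0.143793, p_m = 0.666667, p_d = 0.189540
Discount per step: exp(-r*dt) = 0.978852
Stock lattice S(k, j) with j the centered position index:
  k=0: S(0,+0) = 28.1900
  k=1: S(1,-1) = 18.2488; S(1,+0) = 28.1900; S(1,+1) = 43.5469
  k=2: S(2,-2) = 11.8133; S(2,-1) = 18.2488; S(2,+0) = 28.1900; S(2,+1) = 43.5469; S(2,+2) = 67.2696
Terminal payoffs V(N, j) = max(S_T - K, 0):
  V(2,-2) = 0.000000; V(2,-1) = 0.000000; V(2,+0) = 0.000000; V(2,+1) = 13.106876; V(2,+2) = 36.829615
Backward induction: V(k, j) = exp(-r*dt) * [p_u * V(k+1, j+1) + p_m * V(k+1, j) + p_d * V(k+1, j-1)]
  V(1,-1) = exp(-r*dt) * [p_u*0.000000 + p_m*0.000000 + p_d*0.000000] = 0.000000
  V(1,+0) = exp(-r*dt) * [p_u*13.106876 + p_m*0.000000 + p_d*0.000000] = 1.844826
  V(1,+1) = exp(-r*dt) * [p_u*36.829615 + p_m*13.106876 + p_d*0.000000] = 13.736988
  V(0,+0) = exp(-r*dt) * [p_u*13.736988 + p_m*1.844826 + p_d*0.000000] = 3.137390

Answer: Price = V(0,0) = 3.1374


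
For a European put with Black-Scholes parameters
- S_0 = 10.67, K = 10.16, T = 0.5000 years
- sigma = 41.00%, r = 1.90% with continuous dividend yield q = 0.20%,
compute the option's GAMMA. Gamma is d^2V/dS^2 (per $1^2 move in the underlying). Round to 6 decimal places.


Answer: Gamma = 0.121468

Derivation:
d1 = 0.3432145346; d2 = 0.0533007543
phi(d1) = 0.3761239102; exp(-qT) = 0.9990004998; exp(-rT) = 0.9905449824
Gamma = exp(-qT) * phi(d1) / (S * sigma * sqrt(T)) = 0.9990004998 * 0.3761239102 / (10.6700 * 0.4100 * 0.7071067812) = 0.121468


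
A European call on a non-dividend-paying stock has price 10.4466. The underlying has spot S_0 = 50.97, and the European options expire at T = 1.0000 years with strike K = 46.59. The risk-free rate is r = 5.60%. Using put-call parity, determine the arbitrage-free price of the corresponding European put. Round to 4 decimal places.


Put-call parity: C - P = S_0 * exp(-qT) - K * exp(-rT).
S_0 * exp(-qT) = 50.9700 * 1.00000000 = 50.97000000
K * exp(-rT) = 46.5900 * 0.94553914 = 44.05266834
P = C - S*exp(-qT) + K*exp(-rT)
P = 10.4466 - 50.97000000 + 44.05266834 = 3.5293

Answer: Put price = 3.5293


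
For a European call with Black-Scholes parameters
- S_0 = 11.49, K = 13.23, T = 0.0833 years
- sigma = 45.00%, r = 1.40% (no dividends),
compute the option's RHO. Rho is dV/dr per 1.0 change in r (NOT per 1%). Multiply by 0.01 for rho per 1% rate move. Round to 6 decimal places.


Answer: Rho = 0.139573

Derivation:
d1 = -1.0117936533; d2 = -1.1416714805
phi(d1) = 0.2391171376; exp(-qT) = 1.0000000000; exp(-rT) = 0.9988344797
N(d2) = 0.1267952998
Rho = K*T*exp(-rT)*N(d2) = 13.2300 * 0.0833 * 0.9988344797 * 0.1267952998 = 0.139573


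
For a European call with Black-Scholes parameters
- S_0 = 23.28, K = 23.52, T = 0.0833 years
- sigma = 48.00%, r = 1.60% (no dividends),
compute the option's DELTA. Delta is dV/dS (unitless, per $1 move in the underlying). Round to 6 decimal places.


d1 = 0.0048540317; d2 = -0.1336823173
phi(d1) = 0.3989375806; exp(-qT) = 1.0000000000; exp(-rT) = 0.9986680878
N(d1) = 0.5019364709
Delta = exp(-qT) * N(d1) = 1.0000000000 * 0.5019364709 = 0.501936

Answer: Delta = 0.501936


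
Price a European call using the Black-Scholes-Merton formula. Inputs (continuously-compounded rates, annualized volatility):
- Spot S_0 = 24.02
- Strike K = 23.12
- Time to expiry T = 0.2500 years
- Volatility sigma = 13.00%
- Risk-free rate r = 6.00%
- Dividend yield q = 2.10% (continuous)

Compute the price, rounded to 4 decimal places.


Answer: Price = 1.3216

Derivation:
d1 = (ln(S/K) + (r - q + 0.5*sigma^2) * T) / (sigma * sqrt(T)) = 0.77001958
d2 = d1 - sigma * sqrt(T) = 0.70501958
exp(-rT) = 0.98511194; exp(-qT) = 0.99476376
C = S_0 * exp(-qT) * N(d1) - K * exp(-rT) * N(d2)
N(d1) = 0.77935586; N(d2) = 0.75960098
C = 24.0200 * 0.99476376 * 0.77935586 - 23.1200 * 0.98511194 * 0.75960098 = 1.3216


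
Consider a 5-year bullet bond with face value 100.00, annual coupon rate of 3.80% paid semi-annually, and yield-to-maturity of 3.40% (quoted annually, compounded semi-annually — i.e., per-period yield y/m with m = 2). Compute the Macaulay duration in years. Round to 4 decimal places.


Answer: Macaulay duration = 4.6051 years

Derivation:
Coupon per period c = face * coupon_rate / m = 1.900000
Periods per year m = 2; per-period yield y/m = 0.017000
Number of cashflows N = 10
Cashflows (t years, CF_t, discount factor 1/(1+y/m)^(m*t), PV):
  t = 0.5000: CF_t = 1.900000, DF = 0.983284, PV = 1.868240
  t = 1.0000: CF_t = 1.900000, DF = 0.966848, PV = 1.837011
  t = 1.5000: CF_t = 1.900000, DF = 0.950686, PV = 1.806304
  t = 2.0000: CF_t = 1.900000, DF = 0.934795, PV = 1.776110
  t = 2.5000: CF_t = 1.900000, DF = 0.919169, PV = 1.746421
  t = 3.0000: CF_t = 1.900000, DF = 0.903804, PV = 1.717228
  t = 3.5000: CF_t = 1.900000, DF = 0.888696, PV = 1.688523
  t = 4.0000: CF_t = 1.900000, DF = 0.873841, PV = 1.660298
  t = 4.5000: CF_t = 1.900000, DF = 0.859234, PV = 1.632544
  t = 5.0000: CF_t = 101.900000, DF = 0.844871, PV = 86.092368
Price P = sum_t PV_t = 101.825046
Macaulay numerator sum_t t * PV_t:
  t * PV_t at t = 0.5000: 0.934120
  t * PV_t at t = 1.0000: 1.837011
  t * PV_t at t = 1.5000: 2.709455
  t * PV_t at t = 2.0000: 3.552219
  t * PV_t at t = 2.5000: 4.366051
  t * PV_t at t = 3.0000: 5.151683
  t * PV_t at t = 3.5000: 5.909830
  t * PV_t at t = 4.0000: 6.641191
  t * PV_t at t = 4.5000: 7.346450
  t * PV_t at t = 5.0000: 430.461841
Macaulay duration D = (sum_t t * PV_t) / P = 468.909852 / 101.825046 = 4.605054


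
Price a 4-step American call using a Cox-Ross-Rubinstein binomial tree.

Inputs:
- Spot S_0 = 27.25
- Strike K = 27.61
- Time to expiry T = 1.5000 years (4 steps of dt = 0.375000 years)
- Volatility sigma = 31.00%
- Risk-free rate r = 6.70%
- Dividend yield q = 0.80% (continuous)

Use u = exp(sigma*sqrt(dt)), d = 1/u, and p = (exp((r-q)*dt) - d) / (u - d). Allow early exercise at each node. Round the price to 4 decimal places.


dt = T/N = 0.375000
u = exp(sigma*sqrt(dt)) = 1.209051; d = 1/u = 0.827095
p = (exp((r-q)*dt) - d) / (u - d) = 0.511254
Discount per step: exp(-r*dt) = 0.975188
Stock lattice S(k, i) with i counting down-moves:
  k=0: S(0,0) = 27.2500
  k=1: S(1,0) = 32.9466; S(1,1) = 22.5383
  k=2: S(2,0) = 39.8341; S(2,1) = 27.2500; S(2,2) = 18.6414
  k=3: S(3,0) = 48.1615; S(3,1) = 32.9466; S(3,2) = 22.5383; S(3,3) = 15.4182
  k=4: S(4,0) = 58.2297; S(4,1) = 39.8341; S(4,2) = 27.2500; S(4,3) = 18.6414; S(4,4) = 12.7523
Terminal payoffs V(N, i) = max(S_T - K, 0):
  V(4,0) = 30.619689; V(4,1) = 12.224144; V(4,2) = 0.000000; V(4,3) = 0.000000; V(4,4) = 0.000000
Backward induction: V(k, i) = exp(-r*dt) * [p * V(k+1, i) + (1-p) * V(k+1, i+1)]; then take max(V_cont, immediate exercise) for American.
  V(3,0) = exp(-r*dt) * [p*30.619689 + (1-p)*12.224144] = 21.092288; exercise = 20.551497; V(3,0) = max -> 21.092288
  V(3,1) = exp(-r*dt) * [p*12.224144 + (1-p)*0.000000] = 6.094580; exercise = 5.336630; V(3,1) = max -> 6.094580
  V(3,2) = exp(-r*dt) * [p*0.000000 + (1-p)*0.000000] = 0.000000; exercise = 0.000000; V(3,2) = max -> 0.000000
  V(3,3) = exp(-r*dt) * [p*0.000000 + (1-p)*0.000000] = 0.000000; exercise = 0.000000; V(3,3) = max -> 0.000000
  V(2,0) = exp(-r*dt) * [p*21.092288 + (1-p)*6.094580] = 13.420755; exercise = 12.224144; V(2,0) = max -> 13.420755
  V(2,1) = exp(-r*dt) * [p*6.094580 + (1-p)*0.000000] = 3.038569; exercise = 0.000000; V(2,1) = max -> 3.038569
  V(2,2) = exp(-r*dt) * [p*0.000000 + (1-p)*0.000000] = 0.000000; exercise = 0.000000; V(2,2) = max -> 0.000000
  V(1,0) = exp(-r*dt) * [p*13.420755 + (1-p)*3.038569] = 8.139413; exercise = 5.336630; V(1,0) = max -> 8.139413
  V(1,1) = exp(-r*dt) * [p*3.038569 + (1-p)*0.000000] = 1.514937; exercise = 0.000000; V(1,1) = max -> 1.514937
  V(0,0) = exp(-r*dt) * [p*8.139413 + (1-p)*1.514937] = 4.780107; exercise = 0.000000; V(0,0) = max -> 4.780107

Answer: Price = V(0,0) = 4.7801


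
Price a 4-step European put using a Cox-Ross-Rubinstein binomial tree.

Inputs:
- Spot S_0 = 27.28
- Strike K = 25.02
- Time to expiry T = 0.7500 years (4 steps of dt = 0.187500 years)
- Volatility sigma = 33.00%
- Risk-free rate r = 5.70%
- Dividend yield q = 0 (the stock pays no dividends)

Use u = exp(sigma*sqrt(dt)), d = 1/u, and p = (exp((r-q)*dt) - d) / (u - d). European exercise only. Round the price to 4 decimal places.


dt = T/N = 0.187500
u = exp(sigma*sqrt(dt)) = 1.153608; d = 1/u = 0.866846
p = (exp((r-q)*dt) - d) / (u - d) = 0.501807
Discount per step: exp(-r*dt) = 0.989369
Stock lattice S(k, i) with i counting down-moves:
  k=0: S(0,0) = 27.2800
  k=1: S(1,0) = 31.4704; S(1,1) = 23.6476
  k=2: S(2,0) = 36.3045; S(2,1) = 27.2800; S(2,2) = 20.4988
  k=3: S(3,0) = 41.8812; S(3,1) = 31.4704; S(3,2) = 23.6476; S(3,3) = 17.7693
  k=4: S(4,0) = 48.3144; S(4,1) = 36.3045; S(4,2) = 27.2800; S(4,3) = 20.4988; S(4,4) = 15.4032
Terminal payoffs V(N, i) = max(K - S_T, 0):
  V(4,0) = 0.000000; V(4,1) = 0.000000; V(4,2) = 0.000000; V(4,3) = 4.521218; V(4,4) = 9.616772
Backward induction: V(k, i) = exp(-r*dt) * [p * V(k+1, i) + (1-p) * V(k+1, i+1)].
  V(3,0) = exp(-r*dt) * [p*0.000000 + (1-p)*0.000000] = 0.000000
  V(3,1) = exp(-r*dt) * [p*0.000000 + (1-p)*0.000000] = 0.000000
  V(3,2) = exp(-r*dt) * [p*0.000000 + (1-p)*4.521218] = 2.228497
  V(3,3) = exp(-r*dt) * [p*4.521218 + (1-p)*9.616772] = 6.984740
  V(2,0) = exp(-r*dt) * [p*0.000000 + (1-p)*0.000000] = 0.000000
  V(2,1) = exp(-r*dt) * [p*0.000000 + (1-p)*2.228497] = 1.098420
  V(2,2) = exp(-r*dt) * [p*2.228497 + (1-p)*6.984740] = 4.549146
  V(1,0) = exp(-r*dt) * [p*0.000000 + (1-p)*1.098420] = 0.541408
  V(1,1) = exp(-r*dt) * [p*1.098420 + (1-p)*4.549146] = 2.787597
  V(0,0) = exp(-r*dt) * [p*0.541408 + (1-p)*2.787597] = 1.642793

Answer: Price = V(0,0) = 1.6428


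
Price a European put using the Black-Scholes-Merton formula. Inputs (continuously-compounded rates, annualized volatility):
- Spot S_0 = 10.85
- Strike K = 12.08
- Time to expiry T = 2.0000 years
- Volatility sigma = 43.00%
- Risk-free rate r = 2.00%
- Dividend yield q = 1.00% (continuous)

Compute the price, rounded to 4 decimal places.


Answer: Price = 3.1690

Derivation:
d1 = (ln(S/K) + (r - q + 0.5*sigma^2) * T) / (sigma * sqrt(T)) = 0.16035519
d2 = d1 - sigma * sqrt(T) = -0.44775664
exp(-rT) = 0.96078944; exp(-qT) = 0.98019867
P = K * exp(-rT) * N(-d2) - S_0 * exp(-qT) * N(-d1)
N(-d1) = 0.43630064; N(-d2) = 0.67283558
P = 12.0800 * 0.96078944 * 0.67283558 - 10.8500 * 0.98019867 * 0.43630064 = 3.1690


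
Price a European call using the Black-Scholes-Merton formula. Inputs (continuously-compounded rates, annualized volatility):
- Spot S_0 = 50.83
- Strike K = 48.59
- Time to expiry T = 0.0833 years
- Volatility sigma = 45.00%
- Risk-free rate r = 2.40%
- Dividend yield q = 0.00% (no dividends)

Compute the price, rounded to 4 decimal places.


d1 = (ln(S/K) + (r - q + 0.5*sigma^2) * T) / (sigma * sqrt(T)) = 0.42734244
d2 = d1 - sigma * sqrt(T) = 0.29746462
exp(-rT) = 0.99800280; exp(-qT) = 1.00000000
C = S_0 * exp(-qT) * N(d1) - K * exp(-rT) * N(d2)
N(d1) = 0.66543504; N(d2) = 0.61694409
C = 50.8300 * 1.00000000 * 0.66543504 - 48.5900 * 0.99800280 * 0.61694409 = 3.9066

Answer: Price = 3.9066


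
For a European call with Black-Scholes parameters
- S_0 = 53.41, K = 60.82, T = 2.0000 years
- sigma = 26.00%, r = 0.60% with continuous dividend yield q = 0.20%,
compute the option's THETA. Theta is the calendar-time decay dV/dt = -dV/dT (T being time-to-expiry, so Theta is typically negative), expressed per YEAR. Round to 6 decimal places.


Answer: Theta = -1.992025

Derivation:
d1 = -0.1477327953; d2 = -0.5154283215
phi(d1) = 0.3946124943; exp(-qT) = 0.9960079893; exp(-rT) = 0.9880717129
Theta = -S*exp(-qT)*phi(d1)*sigma/(2*sqrt(T)) - r*K*exp(-rT)*N(d2) + q*S*exp(-qT)*N(d1)
N(d1) = 0.4412768244; N(d2) = 0.3031268730; sqrt(T) = 1.4142135624
Term 1 = -53.4100 * 0.9960079893 * 0.3946124943 * 0.2600 / (2 * 1.4142135624) = -1.9296768483
Term 2 = -0.0060 * 60.8200 * 0.9880717129 * 0.3031268730 = -0.1092975865
Term 3 = 0.0020 * 53.4100 * 0.9960079893 * 0.4412768244 = 0.0469490182
Theta = -1.9296768483 + (-0.1092975865) + (0.0469490182) = -1.992025


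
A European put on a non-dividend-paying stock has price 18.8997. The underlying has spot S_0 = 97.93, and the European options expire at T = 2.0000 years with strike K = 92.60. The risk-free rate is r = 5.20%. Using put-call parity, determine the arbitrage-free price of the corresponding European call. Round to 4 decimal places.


Answer: Call price = 33.3762

Derivation:
Put-call parity: C - P = S_0 * exp(-qT) - K * exp(-rT).
S_0 * exp(-qT) = 97.9300 * 1.00000000 = 97.93000000
K * exp(-rT) = 92.6000 * 0.90122530 = 83.45346254
C = P + S*exp(-qT) - K*exp(-rT)
C = 18.8997 + 97.93000000 - 83.45346254 = 33.3762


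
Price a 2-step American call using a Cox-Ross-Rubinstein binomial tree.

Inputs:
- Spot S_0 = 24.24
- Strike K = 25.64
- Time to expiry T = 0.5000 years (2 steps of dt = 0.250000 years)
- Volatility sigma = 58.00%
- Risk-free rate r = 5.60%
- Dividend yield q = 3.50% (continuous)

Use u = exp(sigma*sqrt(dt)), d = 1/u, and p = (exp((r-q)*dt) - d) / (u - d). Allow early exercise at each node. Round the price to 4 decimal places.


Answer: Price = V(0,0) = 3.2775

Derivation:
dt = T/N = 0.250000
u = exp(sigma*sqrt(dt)) = 1.336427; d = 1/u = 0.748264
p = (exp((r-q)*dt) - d) / (u - d) = 0.436953
Discount per step: exp(-r*dt) = 0.986098
Stock lattice S(k, i) with i counting down-moves:
  k=0: S(0,0) = 24.2400
  k=1: S(1,0) = 32.3950; S(1,1) = 18.1379
  k=2: S(2,0) = 43.2936; S(2,1) = 24.2400; S(2,2) = 13.5719
Terminal payoffs V(N, i) = max(S_T - K, 0):
  V(2,0) = 17.653572; V(2,1) = 0.000000; V(2,2) = 0.000000
Backward induction: V(k, i) = exp(-r*dt) * [p * V(k+1, i) + (1-p) * V(k+1, i+1)]; then take max(V_cont, immediate exercise) for American.
  V(1,0) = exp(-r*dt) * [p*17.653572 + (1-p)*0.000000] = 7.606548; exercise = 6.755002; V(1,0) = max -> 7.606548
  V(1,1) = exp(-r*dt) * [p*0.000000 + (1-p)*0.000000] = 0.000000; exercise = 0.000000; V(1,1) = max -> 0.000000
  V(0,0) = exp(-r*dt) * [p*7.606548 + (1-p)*0.000000] = 3.277499; exercise = 0.000000; V(0,0) = max -> 3.277499


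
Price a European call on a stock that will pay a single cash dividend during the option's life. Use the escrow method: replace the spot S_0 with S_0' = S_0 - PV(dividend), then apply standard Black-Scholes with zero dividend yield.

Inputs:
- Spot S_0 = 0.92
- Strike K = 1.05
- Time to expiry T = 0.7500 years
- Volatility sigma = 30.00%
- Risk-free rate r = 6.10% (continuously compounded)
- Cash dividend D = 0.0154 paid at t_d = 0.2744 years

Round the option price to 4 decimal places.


Answer: Price = 0.0571

Derivation:
PV(D) = D * exp(-r * t_d) = 0.0154 * 0.98340091 = 0.01514437
S_0' = S_0 - PV(D) = 0.9200 - 0.01514437 = 0.90485563
d1 = (ln(S_0'/K) + (r + sigma^2/2)*T) / (sigma*sqrt(T)) = -0.26662051
d2 = d1 - sigma*sqrt(T) = -0.52642813
exp(-rT) = 0.95528075
N(d1) = 0.39488068; N(d2) = 0.29929539
C = S_0' * N(d1) - K * exp(-rT) * N(d2) = 0.90485563 * 0.39488068 - 1.0500 * 0.95528075 * 0.29929539 = 0.0571


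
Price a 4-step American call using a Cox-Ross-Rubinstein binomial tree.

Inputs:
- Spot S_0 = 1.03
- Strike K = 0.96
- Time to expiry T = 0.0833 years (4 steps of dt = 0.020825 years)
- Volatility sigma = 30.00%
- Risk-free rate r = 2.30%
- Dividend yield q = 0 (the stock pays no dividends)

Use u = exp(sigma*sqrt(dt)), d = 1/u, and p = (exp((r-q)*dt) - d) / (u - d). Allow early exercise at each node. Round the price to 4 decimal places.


dt = T/N = 0.020825
u = exp(sigma*sqrt(dt)) = 1.044243; d = 1/u = 0.957631
p = (exp((r-q)*dt) - d) / (u - d) = 0.494710
Discount per step: exp(-r*dt) = 0.999521
Stock lattice S(k, i) with i counting down-moves:
  k=0: S(0,0) = 1.0300
  k=1: S(1,0) = 1.0756; S(1,1) = 0.9864
  k=2: S(2,0) = 1.1232; S(2,1) = 1.0300; S(2,2) = 0.9446
  k=3: S(3,0) = 1.1728; S(3,1) = 1.0756; S(3,2) = 0.9864; S(3,3) = 0.9045
  k=4: S(4,0) = 1.2247; S(4,1) = 1.1232; S(4,2) = 1.0300; S(4,3) = 0.9446; S(4,4) = 0.8662
Terminal payoffs V(N, i) = max(S_T - K, 0):
  V(4,0) = 0.264741; V(4,1) = 0.163158; V(4,2) = 0.070000; V(4,3) = 0.000000; V(4,4) = 0.000000
Backward induction: V(k, i) = exp(-r*dt) * [p * V(k+1, i) + (1-p) * V(k+1, i+1)]; then take max(V_cont, immediate exercise) for American.
  V(3,0) = exp(-r*dt) * [p*0.264741 + (1-p)*0.163158] = 0.213310; exercise = 0.212850; V(3,0) = max -> 0.213310
  V(3,1) = exp(-r*dt) * [p*0.163158 + (1-p)*0.070000] = 0.116030; exercise = 0.115571; V(3,1) = max -> 0.116030
  V(3,2) = exp(-r*dt) * [p*0.070000 + (1-p)*0.000000] = 0.034613; exercise = 0.026360; V(3,2) = max -> 0.034613
  V(3,3) = exp(-r*dt) * [p*0.000000 + (1-p)*0.000000] = 0.000000; exercise = 0.000000; V(3,3) = max -> 0.000000
  V(2,0) = exp(-r*dt) * [p*0.213310 + (1-p)*0.116030] = 0.164077; exercise = 0.163158; V(2,0) = max -> 0.164077
  V(2,1) = exp(-r*dt) * [p*0.116030 + (1-p)*0.034613] = 0.074855; exercise = 0.070000; V(2,1) = max -> 0.074855
  V(2,2) = exp(-r*dt) * [p*0.034613 + (1-p)*0.000000] = 0.017115; exercise = 0.000000; V(2,2) = max -> 0.017115
  V(1,0) = exp(-r*dt) * [p*0.164077 + (1-p)*0.074855] = 0.118937; exercise = 0.115571; V(1,0) = max -> 0.118937
  V(1,1) = exp(-r*dt) * [p*0.074855 + (1-p)*0.017115] = 0.045658; exercise = 0.026360; V(1,1) = max -> 0.045658
  V(0,0) = exp(-r*dt) * [p*0.118937 + (1-p)*0.045658] = 0.081871; exercise = 0.070000; V(0,0) = max -> 0.081871

Answer: Price = V(0,0) = 0.0819


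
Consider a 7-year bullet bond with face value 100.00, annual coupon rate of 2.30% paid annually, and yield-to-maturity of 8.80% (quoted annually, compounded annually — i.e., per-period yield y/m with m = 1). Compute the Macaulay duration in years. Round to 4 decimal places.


Answer: Macaulay duration = 6.4204 years

Derivation:
Coupon per period c = face * coupon_rate / m = 2.300000
Periods per year m = 1; per-period yield y/m = 0.088000
Number of cashflows N = 7
Cashflows (t years, CF_t, discount factor 1/(1+y/m)^(m*t), PV):
  t = 1.0000: CF_t = 2.300000, DF = 0.919118, PV = 2.113971
  t = 2.0000: CF_t = 2.300000, DF = 0.844777, PV = 1.942988
  t = 3.0000: CF_t = 2.300000, DF = 0.776450, PV = 1.785834
  t = 4.0000: CF_t = 2.300000, DF = 0.713649, PV = 1.641392
  t = 5.0000: CF_t = 2.300000, DF = 0.655927, PV = 1.508632
  t = 6.0000: CF_t = 2.300000, DF = 0.602874, PV = 1.386610
  t = 7.0000: CF_t = 102.300000, DF = 0.554112, PV = 56.685681
Price P = sum_t PV_t = 67.065108
Macaulay numerator sum_t t * PV_t:
  t * PV_t at t = 1.0000: 2.113971
  t * PV_t at t = 2.0000: 3.885975
  t * PV_t at t = 3.0000: 5.357503
  t * PV_t at t = 4.0000: 6.565567
  t * PV_t at t = 5.0000: 7.543161
  t * PV_t at t = 6.0000: 8.319663
  t * PV_t at t = 7.0000: 396.799765
Macaulay duration D = (sum_t t * PV_t) / P = 430.585604 / 67.065108 = 6.420412
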